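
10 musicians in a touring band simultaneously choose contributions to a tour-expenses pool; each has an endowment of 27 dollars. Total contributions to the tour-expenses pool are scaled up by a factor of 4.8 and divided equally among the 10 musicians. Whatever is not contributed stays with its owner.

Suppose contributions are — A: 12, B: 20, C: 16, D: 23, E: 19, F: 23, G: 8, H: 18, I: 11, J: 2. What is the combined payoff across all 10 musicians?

847.60 dollars

Total contributed: 12 + 20 + 16 + 23 + 19 + 23 + 8 + 18 + 11 + 2 = 152; total kept: 10 × 27 − 152 = 118.
The tour-expenses pool pays out 4.8 × 152 = 729.60 in aggregate.
Group total = 118 + 729.60 = 847.60.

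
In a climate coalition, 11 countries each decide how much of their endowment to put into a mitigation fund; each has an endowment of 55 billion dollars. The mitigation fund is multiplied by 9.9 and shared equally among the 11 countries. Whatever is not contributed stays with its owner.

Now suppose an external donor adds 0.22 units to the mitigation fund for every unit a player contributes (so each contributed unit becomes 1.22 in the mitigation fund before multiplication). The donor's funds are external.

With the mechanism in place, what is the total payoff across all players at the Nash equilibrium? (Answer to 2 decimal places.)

7307.19 billion dollars

The effective private return per unit is now 9.9 × 1.22 / 11 = 1.0980 > 1, so every player's dominant strategy flips to full contribution.
So the Nash equilibrium is full contribution by all 11; the group earns 9.9 × 1.22 × 605 = 7307.19.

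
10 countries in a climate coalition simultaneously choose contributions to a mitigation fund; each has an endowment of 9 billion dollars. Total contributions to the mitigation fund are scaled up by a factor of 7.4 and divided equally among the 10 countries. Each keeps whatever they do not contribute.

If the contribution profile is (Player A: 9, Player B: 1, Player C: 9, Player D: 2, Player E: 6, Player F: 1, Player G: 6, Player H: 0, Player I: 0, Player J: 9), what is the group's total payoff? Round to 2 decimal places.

365.20 billion dollars

Total contributed: 9 + 1 + 9 + 2 + 6 + 1 + 6 + 0 + 0 + 9 = 43; total kept: 10 × 9 − 43 = 47.
The mitigation fund pays out 7.4 × 43 = 318.20 in aggregate.
Group total = 47 + 318.20 = 365.20.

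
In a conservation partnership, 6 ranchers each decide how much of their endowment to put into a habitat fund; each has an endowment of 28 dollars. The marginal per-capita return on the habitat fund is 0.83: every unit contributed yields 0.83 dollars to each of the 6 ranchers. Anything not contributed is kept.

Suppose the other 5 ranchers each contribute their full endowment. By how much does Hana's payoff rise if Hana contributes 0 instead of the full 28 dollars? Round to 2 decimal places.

4.76 dollars

Switching from a contribution of 28 to 0 lets Hana keep an extra 28 dollars, but lowers the habitat fund by 28, which costs Hana their own share of that drop: 0.83 × 28 = 23.24.
Net gain = 28 − 23.24 = 4.76. The private return per contributed unit (0.83) is below 1, so free-riding is indeed the best response regardless of what the others do.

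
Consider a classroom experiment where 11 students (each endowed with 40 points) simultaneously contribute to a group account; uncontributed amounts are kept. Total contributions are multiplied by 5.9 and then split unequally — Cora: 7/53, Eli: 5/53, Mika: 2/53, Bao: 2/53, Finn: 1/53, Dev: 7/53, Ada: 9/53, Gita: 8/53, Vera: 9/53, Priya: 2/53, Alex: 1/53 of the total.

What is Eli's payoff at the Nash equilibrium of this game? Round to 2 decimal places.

84.53 points

For player j, contributing a unit is worthwhile iff 5.9 × (j's share) ≥ 1, i.e. iff j's share is at least 0.1695.
Ada and Vera clear that bar, contributing 40 each; the remaining 9 contribute 0. Total contributed: 80.
Eli keeps 40 and receives 5.9 × 80 × 5/53 = 44.53 from the group account, for a payoff of 84.53.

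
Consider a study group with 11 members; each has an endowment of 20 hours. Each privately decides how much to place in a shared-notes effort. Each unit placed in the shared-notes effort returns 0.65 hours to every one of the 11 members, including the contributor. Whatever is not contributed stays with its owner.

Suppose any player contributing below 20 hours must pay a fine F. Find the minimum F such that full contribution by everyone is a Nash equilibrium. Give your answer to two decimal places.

Given the others contribute fully, the best deviation is to contribute 0 (any partial contribution still incurs the fine and gives up units whose private return 0.65 is below 1).
Deviating from 20 to 0 saves 20 hours but forfeits the deviator's share of the drop in the shared-notes effort: 0.65 × 20 = 13.00.
So the deviation gain is 20 − 13.00 = 7.00, and the fine must be at least 7.00 hours to wipe it out.

7.00 hours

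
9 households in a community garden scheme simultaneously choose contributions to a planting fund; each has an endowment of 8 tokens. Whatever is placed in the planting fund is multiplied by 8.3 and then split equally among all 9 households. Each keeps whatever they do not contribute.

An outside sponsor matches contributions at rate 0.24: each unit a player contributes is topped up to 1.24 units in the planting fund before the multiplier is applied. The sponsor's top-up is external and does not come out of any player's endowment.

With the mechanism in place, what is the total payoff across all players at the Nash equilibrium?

With the mechanism, a contributed unit returns 8.3 × 1.24 / 9 = 1.1436 per unit of net cost to the contributor — now above 1 — so contributing fully is weakly dominant for every player.
So the Nash equilibrium is full contribution by all 9; the group earns 8.3 × 1.24 × 72 = 741.02.

741.02 tokens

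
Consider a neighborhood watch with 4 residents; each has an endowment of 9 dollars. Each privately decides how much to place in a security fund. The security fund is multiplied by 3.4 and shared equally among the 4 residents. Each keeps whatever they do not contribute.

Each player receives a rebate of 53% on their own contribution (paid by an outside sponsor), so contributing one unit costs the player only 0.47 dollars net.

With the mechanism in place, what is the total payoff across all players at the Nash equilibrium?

Under the mechanism each unit contributed yields (3.4/4) / 0.47 = 1.8085 back to its contributor per unit of net cost, which exceeds 1, making full contribution the dominant choice for everyone.
At the Nash equilibrium everyone contributes 9. Group total payoff = 4 × (9 × 0.53 + 3.4 × 9) = 141.48.

141.48 dollars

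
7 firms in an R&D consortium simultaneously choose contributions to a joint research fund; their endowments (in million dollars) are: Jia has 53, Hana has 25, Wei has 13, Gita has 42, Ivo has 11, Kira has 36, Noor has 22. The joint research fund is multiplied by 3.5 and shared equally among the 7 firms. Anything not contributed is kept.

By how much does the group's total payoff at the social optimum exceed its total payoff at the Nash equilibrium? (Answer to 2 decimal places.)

The private return per contributed unit is 3.5/7 = 0.5000 < 1 for every player regardless of endowment, so the Nash equilibrium is zero contribution and the group total is Σ E_j = 53 + 25 + 13 + 42 + 11 + 36 + 22 = 202.
Each contributed unit returns 3.500 to the group, so the social optimum is full contribution by everyone: group total = 3.500 × 202 = 707.00.
Efficiency loss = (3.500 − 1) × 202 = 505.00.

505.00 million dollars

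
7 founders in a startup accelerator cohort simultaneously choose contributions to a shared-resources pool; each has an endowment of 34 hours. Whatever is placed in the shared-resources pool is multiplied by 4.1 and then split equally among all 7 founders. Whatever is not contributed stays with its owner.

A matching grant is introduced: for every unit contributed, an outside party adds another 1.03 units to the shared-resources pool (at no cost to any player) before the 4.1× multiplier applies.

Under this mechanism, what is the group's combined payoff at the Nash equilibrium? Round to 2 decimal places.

1980.87 hours

Under the mechanism each unit contributed yields 4.1 × 2.03 / 7 = 1.1890 back to its contributor per unit of net cost, which exceeds 1, making full contribution the dominant choice for everyone.
So the Nash equilibrium is full contribution by all 7; the group earns 4.1 × 2.03 × 238 = 1980.87.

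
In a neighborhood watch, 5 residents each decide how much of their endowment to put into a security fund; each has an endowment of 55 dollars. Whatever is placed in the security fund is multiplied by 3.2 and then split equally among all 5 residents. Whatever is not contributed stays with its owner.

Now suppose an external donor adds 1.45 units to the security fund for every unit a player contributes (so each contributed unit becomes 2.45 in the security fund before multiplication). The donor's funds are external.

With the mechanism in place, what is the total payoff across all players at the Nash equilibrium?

The effective private return per unit is now 3.2 × 2.45 / 5 = 1.5680 > 1, so every player's dominant strategy flips to full contribution.
So the Nash equilibrium is full contribution by all 5; the group earns 3.2 × 2.45 × 275 = 2156.00.

2156.00 dollars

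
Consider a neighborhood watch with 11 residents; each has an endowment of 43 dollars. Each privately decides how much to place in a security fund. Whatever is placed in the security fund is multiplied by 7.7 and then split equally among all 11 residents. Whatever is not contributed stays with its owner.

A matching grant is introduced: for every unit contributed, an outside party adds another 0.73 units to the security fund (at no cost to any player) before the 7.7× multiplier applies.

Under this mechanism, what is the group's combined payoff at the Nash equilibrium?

With the mechanism, a contributed unit returns 7.7 × 1.73 / 11 = 1.2110 per unit of net cost to the contributor — now above 1 — so contributing fully is weakly dominant for every player.
So the Nash equilibrium is full contribution by all 11; the group earns 7.7 × 1.73 × 473 = 6300.83.

6300.83 dollars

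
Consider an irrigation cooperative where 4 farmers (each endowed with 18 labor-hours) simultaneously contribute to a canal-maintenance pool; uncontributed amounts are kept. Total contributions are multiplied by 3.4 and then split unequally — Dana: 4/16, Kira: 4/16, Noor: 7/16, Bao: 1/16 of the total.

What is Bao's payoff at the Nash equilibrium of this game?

21.83 labor-hours

A player with share s gets back 3.4·s per unit contributed, so full contribution is dominant for anyone with s > 1/3.4 = 0.2941 and zero contribution is dominant for anyone below.
The only share above 0.2941 is Noor's 7/16, contributing 18; the remaining 3 contribute 0. Total contributed: 18.
Bao keeps 18 and receives 3.4 × 18 × 1/16 = 3.83 from the canal-maintenance pool, for a payoff of 21.83.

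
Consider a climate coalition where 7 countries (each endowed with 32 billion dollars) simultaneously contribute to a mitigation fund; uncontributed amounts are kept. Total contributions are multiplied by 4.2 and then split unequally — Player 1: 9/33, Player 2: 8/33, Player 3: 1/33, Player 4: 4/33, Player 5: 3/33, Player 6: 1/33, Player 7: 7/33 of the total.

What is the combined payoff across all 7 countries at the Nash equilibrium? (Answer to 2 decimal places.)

For player j, contributing a unit is worthwhile iff 4.2 × (j's share) ≥ 1, i.e. iff j's share is at least 0.2381.
The shares above 0.2381 belong to Player 1 and Player 2, contributing 32 each; the remaining 5 contribute 0. Total contributed: 64.
The mitigation fund pays out 4.2 × 64 = 268.80 in total (split across the unequal shares, but the aggregate is all that matters for the group sum).
The 5 free-riders keep 32 each, adding 160. Group total = 160 + 268.80 = 428.80.

428.80 billion dollars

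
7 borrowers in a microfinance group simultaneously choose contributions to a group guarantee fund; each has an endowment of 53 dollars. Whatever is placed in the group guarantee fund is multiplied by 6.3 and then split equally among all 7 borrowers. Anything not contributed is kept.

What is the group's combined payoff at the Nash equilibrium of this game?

371.00 dollars

Each contributed unit returns 6.3/7 = 0.9000 to its contributor — below 1 — so contributing 0 is dominant for every player. At the Nash equilibrium everyone keeps their 53, and the group total is 7 × 53 = 371.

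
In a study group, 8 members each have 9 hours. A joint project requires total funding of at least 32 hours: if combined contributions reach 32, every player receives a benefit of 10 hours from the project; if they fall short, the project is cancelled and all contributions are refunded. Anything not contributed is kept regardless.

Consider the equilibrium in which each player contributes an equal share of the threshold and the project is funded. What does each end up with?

15 hours

Equal share of the threshold: 32/8 = 4.
At this profile no one gains by cutting their contribution: any cut drops the total below 32, the project is cancelled, contributions are refunded, and the deviator ends with 9, which is less than 9 − 4 + 10 = 15. Contributing more than 4 just wastes the excess. So contributing exactly 4 is a best response.
Each player's payoff: 9 − 4 + 10 = 15.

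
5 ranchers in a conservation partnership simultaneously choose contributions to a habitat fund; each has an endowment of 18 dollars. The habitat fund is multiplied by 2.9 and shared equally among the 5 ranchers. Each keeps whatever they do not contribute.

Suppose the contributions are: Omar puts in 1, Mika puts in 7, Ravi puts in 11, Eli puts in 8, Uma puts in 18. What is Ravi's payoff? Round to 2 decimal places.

33.10 dollars

Total contributed: 1 + 7 + 11 + 8 + 18 = 45.
Each receives 2.9 × 45 / 5 = 26.10 from the habitat fund.
Ravi keeps 18 − 11 = 7, so Ravi's payoff is 7 + 26.10 = 33.10.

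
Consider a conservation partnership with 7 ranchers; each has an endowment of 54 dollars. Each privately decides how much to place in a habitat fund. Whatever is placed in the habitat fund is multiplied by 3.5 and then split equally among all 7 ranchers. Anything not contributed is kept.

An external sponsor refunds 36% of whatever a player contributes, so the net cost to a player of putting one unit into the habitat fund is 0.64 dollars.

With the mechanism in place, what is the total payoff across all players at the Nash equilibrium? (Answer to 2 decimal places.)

378.00 dollars

With the mechanism, a contributed unit returns (3.5/7) / 0.64 = 0.7813 per unit of net cost — still below 1 — so contributing 0 remains dominant for every player.
At the Nash equilibrium no one contributes; group total payoff = 7 × 54 = 378.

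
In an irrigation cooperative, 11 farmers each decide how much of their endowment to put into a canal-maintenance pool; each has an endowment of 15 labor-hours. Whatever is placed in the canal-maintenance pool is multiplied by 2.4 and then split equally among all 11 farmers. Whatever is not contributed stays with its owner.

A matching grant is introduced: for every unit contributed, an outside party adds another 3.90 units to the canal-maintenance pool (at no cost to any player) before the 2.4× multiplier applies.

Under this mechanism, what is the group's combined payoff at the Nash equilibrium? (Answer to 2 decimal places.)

1940.40 labor-hours

With the mechanism, a contributed unit returns 2.4 × 4.90 / 11 = 1.0691 per unit of net cost to the contributor — now above 1 — so contributing fully is weakly dominant for every player.
So the Nash equilibrium is full contribution by all 11; the group earns 2.4 × 4.90 × 165 = 1940.40.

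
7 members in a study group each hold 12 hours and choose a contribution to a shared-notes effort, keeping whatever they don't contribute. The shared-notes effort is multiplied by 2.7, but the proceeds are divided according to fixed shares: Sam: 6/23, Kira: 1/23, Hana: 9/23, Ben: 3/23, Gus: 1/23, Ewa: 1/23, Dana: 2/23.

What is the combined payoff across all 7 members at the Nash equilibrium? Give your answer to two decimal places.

104.40 hours

Player j's private return per contributed unit is 2.7 × (j's share). Contributing is weakly dominant for j when that share is at least 1/2.7 = 0.3704, and contributing 0 is dominant otherwise.
Only Hana (9/23) clears that bar, contributing 12; the remaining 6 contribute 0. Total contributed: 12.
The shared-notes effort pays out 2.7 × 12 = 32.40 in total (split across the unequal shares, but the aggregate is all that matters for the group sum).
The 6 free-riders keep 12 each, adding 72. Group total = 72 + 32.40 = 104.40.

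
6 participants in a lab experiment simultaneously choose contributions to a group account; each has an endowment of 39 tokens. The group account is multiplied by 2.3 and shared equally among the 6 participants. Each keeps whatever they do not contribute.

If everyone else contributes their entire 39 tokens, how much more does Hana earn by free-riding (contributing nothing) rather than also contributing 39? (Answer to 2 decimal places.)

24.05 tokens

Switching from a contribution of 39 to 0 lets Hana keep an extra 39 tokens, but lowers the group account by 39, which costs Hana their own share of that drop: 2.3/6 × 39 = 14.95.
Net gain = 39 − 14.95 = 24.05. The private return per contributed unit (0.3833) is below 1, so free-riding is indeed the best response regardless of what the others do.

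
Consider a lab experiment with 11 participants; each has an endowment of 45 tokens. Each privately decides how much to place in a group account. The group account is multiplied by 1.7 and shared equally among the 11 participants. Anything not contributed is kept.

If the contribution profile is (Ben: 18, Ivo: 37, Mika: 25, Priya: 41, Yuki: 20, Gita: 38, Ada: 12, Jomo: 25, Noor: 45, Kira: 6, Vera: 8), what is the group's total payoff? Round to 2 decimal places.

Total contributed: 18 + 37 + 25 + 41 + 20 + 38 + 12 + 25 + 45 + 6 + 8 = 275; total kept: 11 × 45 − 275 = 220.
The group account pays out 1.7 × 275 = 467.50 in aggregate.
Group total = 220 + 467.50 = 687.50.

687.50 tokens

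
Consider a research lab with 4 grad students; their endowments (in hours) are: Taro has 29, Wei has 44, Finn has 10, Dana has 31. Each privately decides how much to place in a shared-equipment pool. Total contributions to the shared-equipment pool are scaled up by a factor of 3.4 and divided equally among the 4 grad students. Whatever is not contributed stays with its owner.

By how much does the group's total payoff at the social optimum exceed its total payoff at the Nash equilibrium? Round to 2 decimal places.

The private return per contributed unit is 3.4/4 = 0.8500 < 1 for every player regardless of endowment, so the Nash equilibrium is zero contribution and the group total is Σ E_j = 29 + 44 + 10 + 31 = 114.
Each contributed unit returns 3.400 to the group, so the social optimum is full contribution by everyone: group total = 3.400 × 114 = 387.60.
Efficiency loss = (3.400 − 1) × 114 = 273.60.

273.60 hours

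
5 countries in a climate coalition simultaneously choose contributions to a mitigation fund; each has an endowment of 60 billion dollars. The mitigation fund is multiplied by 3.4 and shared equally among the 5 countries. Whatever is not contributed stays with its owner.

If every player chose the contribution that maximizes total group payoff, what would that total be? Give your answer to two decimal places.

1020.00 billion dollars

Each contributed unit returns 3.400 to the group as a whole (0.6800 to each of 5 players), which exceeds 1, so the social optimum is full contribution: group total = 3.400 × 300 = 1020.00.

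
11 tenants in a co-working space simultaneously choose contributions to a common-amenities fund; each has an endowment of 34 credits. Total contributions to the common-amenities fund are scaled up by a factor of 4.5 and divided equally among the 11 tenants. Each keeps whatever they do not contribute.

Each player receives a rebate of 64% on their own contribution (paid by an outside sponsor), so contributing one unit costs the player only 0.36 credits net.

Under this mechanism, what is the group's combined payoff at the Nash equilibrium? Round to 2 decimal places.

The effective private return per unit is now (4.5/11) / 0.36 = 1.1364 > 1, so every player's dominant strategy flips to full contribution.
At the Nash equilibrium everyone contributes 34. Group total payoff = 11 × (34 × 0.64 + 4.5 × 34) = 1922.36.

1922.36 credits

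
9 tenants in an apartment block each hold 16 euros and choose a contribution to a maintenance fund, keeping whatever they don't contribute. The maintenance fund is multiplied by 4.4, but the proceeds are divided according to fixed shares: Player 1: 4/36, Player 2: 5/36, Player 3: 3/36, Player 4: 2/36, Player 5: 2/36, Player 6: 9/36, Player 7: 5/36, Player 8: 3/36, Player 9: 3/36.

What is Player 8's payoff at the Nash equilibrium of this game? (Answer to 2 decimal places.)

21.87 euros

Player j's private return per contributed unit is 4.4 × (j's share). Contributing is weakly dominant for j when that share is at least 1/4.4 = 0.2273, and contributing 0 is dominant otherwise.
Player 6 alone (share 9/36) is above the threshold, contributing 16; the remaining 8 contribute 0. Total contributed: 16.
Player 8 keeps 16 and receives 4.4 × 16 × 3/36 = 5.87 from the maintenance fund, for a payoff of 21.87.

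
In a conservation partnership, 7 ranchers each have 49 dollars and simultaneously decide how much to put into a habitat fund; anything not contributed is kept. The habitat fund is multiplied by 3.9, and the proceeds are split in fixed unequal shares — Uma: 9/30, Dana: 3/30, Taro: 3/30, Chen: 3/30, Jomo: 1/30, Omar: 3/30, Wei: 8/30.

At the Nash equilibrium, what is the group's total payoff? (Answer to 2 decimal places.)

627.20 dollars

For player j, contributing a unit is worthwhile iff 3.9 × (j's share) ≥ 1, i.e. iff j's share is at least 0.2564.
Uma and Wei clear that bar, contributing 49 each; the remaining 5 contribute 0. Total contributed: 98.
The habitat fund pays out 3.9 × 98 = 382.20 in total (split across the unequal shares, but the aggregate is all that matters for the group sum).
The 5 free-riders keep 49 each, adding 245. Group total = 245 + 382.20 = 627.20.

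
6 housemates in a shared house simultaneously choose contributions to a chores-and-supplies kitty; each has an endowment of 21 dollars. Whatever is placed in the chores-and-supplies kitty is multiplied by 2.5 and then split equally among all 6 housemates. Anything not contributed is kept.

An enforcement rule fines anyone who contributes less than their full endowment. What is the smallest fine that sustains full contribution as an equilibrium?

12.25 dollars

Given the others contribute fully, the best deviation is to contribute 0 (any partial contribution still incurs the fine and gives up units whose private return 0.4167 is below 1).
Deviating from 21 to 0 saves 21 dollars but forfeits the deviator's share of the drop in the chores-and-supplies kitty: 2.5/6 × 21 = 8.75.
So the deviation gain is 21 − 8.75 = 12.25, and the fine must be at least 12.25 dollars to wipe it out.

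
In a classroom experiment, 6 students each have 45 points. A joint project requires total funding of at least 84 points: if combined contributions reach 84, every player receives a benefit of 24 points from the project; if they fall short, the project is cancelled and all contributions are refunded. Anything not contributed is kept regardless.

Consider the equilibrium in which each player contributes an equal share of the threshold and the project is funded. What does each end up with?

55 points

Equal share of the threshold: 84/6 = 14.
At this profile no one gains by cutting their contribution: any cut drops the total below 84, the project is cancelled, contributions are refunded, and the deviator ends with 45, which is less than 45 − 14 + 24 = 55. Contributing more than 14 just wastes the excess. So contributing exactly 14 is a best response.
Each player's payoff: 45 − 14 + 24 = 55.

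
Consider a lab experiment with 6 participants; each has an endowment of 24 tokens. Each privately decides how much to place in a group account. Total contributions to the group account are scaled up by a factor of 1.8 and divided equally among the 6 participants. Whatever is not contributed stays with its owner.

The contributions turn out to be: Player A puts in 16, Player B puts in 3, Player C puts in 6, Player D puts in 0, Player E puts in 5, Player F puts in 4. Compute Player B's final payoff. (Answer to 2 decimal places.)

Total contributed: 16 + 3 + 6 + 0 + 5 + 4 = 34.
Each receives 1.8 × 34 / 6 = 10.20 from the group account.
Player B keeps 24 − 3 = 21, so Player B's payoff is 21 + 10.20 = 31.20.

31.20 tokens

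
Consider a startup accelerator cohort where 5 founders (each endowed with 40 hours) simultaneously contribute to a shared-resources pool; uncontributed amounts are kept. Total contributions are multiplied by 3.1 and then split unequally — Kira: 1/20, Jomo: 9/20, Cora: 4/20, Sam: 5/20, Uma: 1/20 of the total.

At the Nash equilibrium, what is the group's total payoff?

Each unit j contributes comes back to j as 3.1 × (j's share), so j prefers to contribute only if that share exceeds 1/3.1 = 0.3226; otherwise keeping the unit dominates.
The only share above 0.3226 is Jomo's 9/20, contributing 40; the remaining 4 contribute 0. Total contributed: 40.
The shared-resources pool pays out 3.1 × 40 = 124.00 in total (split across the unequal shares, but the aggregate is all that matters for the group sum).
The 4 free-riders keep 40 each, adding 160. Group total = 160 + 124.00 = 284.00.

284.00 hours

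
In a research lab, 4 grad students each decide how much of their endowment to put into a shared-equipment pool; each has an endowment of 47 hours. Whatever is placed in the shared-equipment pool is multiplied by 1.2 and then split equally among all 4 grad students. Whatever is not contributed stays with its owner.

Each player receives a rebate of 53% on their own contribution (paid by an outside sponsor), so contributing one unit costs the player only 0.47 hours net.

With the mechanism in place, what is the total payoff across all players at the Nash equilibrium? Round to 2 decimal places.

188.00 hours

The effective private return is (1.2/4) / 0.47 = 0.6383, which is still under 1, so the mechanism doesn't change anyone's dominant strategy: zero contribution.
Everyone keeps their endowment and the group total is 4 × 47 = 188.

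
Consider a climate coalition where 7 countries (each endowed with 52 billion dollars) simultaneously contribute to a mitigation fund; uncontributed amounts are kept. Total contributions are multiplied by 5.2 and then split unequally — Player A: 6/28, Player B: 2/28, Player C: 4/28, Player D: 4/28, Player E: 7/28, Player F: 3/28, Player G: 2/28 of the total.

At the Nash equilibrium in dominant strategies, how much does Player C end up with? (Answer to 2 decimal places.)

129.26 billion dollars

Player j's private return per contributed unit is 5.2 × (j's share). Contributing is weakly dominant for j when that share is at least 1/5.2 = 0.1923, and contributing 0 is dominant otherwise.
Player A and Player E clear that bar, contributing 52 each; the remaining 5 contribute 0. Total contributed: 104.
Player C keeps 52 and receives 5.2 × 104 × 4/28 = 77.26 from the mitigation fund, for a payoff of 129.26.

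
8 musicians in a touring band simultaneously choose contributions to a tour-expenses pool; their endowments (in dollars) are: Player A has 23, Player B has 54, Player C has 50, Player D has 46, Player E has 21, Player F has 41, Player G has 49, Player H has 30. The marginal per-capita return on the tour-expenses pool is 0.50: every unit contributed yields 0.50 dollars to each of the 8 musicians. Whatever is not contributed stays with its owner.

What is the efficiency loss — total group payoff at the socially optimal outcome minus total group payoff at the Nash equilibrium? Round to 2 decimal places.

The private return per contributed unit is 0.50 < 1 for everyone, so the Nash equilibrium is zero contribution and the group total is Σ E_j = 23 + 54 + 50 + 46 + 21 + 41 + 49 + 30 = 314.
Each contributed unit returns 4.000 to the group, so the social optimum is full contribution by everyone: group total = 4.000 × 314 = 1256.00.
Efficiency loss = (4.000 − 1) × 314 = 942.00.

942.00 dollars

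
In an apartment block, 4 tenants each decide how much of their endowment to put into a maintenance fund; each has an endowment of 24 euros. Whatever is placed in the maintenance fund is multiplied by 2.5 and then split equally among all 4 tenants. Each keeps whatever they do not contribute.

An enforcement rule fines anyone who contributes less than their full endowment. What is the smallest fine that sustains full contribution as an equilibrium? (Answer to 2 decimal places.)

Given the others contribute fully, the best deviation is to contribute 0 (any partial contribution still incurs the fine and gives up units whose private return 0.6250 is below 1).
Deviating from 24 to 0 saves 24 euros but forfeits the deviator's share of the drop in the maintenance fund: 2.5/4 × 24 = 15.00.
So the deviation gain is 24 − 15.00 = 9.00, and the fine must be at least 9.00 euros to wipe it out.

9.00 euros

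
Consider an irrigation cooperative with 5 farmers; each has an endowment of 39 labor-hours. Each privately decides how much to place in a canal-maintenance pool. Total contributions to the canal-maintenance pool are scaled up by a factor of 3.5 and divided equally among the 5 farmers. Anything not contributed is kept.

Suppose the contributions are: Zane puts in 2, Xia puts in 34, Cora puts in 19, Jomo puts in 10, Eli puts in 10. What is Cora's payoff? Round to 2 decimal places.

72.50 labor-hours

Total contributed: 2 + 34 + 19 + 10 + 10 = 75.
Each receives 3.5 × 75 / 5 = 52.50 from the canal-maintenance pool.
Cora keeps 39 − 19 = 20, so Cora's payoff is 20 + 52.50 = 72.50.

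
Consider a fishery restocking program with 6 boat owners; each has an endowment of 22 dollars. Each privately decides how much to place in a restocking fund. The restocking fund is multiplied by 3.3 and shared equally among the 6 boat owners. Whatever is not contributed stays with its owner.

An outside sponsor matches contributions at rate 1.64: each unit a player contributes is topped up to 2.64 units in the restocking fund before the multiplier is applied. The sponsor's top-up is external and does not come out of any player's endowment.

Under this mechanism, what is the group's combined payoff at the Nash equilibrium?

1149.98 dollars

Under the mechanism each unit contributed yields 3.3 × 2.64 / 6 = 1.4520 back to its contributor per unit of net cost, which exceeds 1, making full contribution the dominant choice for everyone.
So the Nash equilibrium is full contribution by all 6; the group earns 3.3 × 2.64 × 132 = 1149.98.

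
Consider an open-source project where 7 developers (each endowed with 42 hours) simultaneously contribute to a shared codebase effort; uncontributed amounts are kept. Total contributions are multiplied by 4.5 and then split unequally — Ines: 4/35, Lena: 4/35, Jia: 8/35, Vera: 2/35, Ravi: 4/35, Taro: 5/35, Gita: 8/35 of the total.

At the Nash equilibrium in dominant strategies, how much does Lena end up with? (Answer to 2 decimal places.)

For player j, contributing a unit is worthwhile iff 4.5 × (j's share) ≥ 1, i.e. iff j's share is at least 0.2222.
The shares above 0.2222 belong to Jia and Gita, contributing 42 each; the remaining 5 contribute 0. Total contributed: 84.
Lena keeps 42 and receives 4.5 × 84 × 4/35 = 43.20 from the shared codebase effort, for a payoff of 85.20.

85.20 hours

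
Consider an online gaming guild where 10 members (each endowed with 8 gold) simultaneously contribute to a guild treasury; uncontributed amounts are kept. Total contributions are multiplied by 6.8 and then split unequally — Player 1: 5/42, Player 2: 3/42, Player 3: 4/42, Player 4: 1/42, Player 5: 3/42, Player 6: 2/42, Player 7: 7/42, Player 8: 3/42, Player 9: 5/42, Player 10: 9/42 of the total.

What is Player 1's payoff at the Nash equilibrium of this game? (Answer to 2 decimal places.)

A player with share s gets back 6.8·s per unit contributed, so full contribution is dominant for anyone with s > 1/6.8 = 0.1471 and zero contribution is dominant for anyone below.
The shares above 0.1471 belong to Player 7 and Player 10, contributing 8 each; the remaining 8 contribute 0. Total contributed: 16.
Player 1 keeps 8 and receives 6.8 × 16 × 5/42 = 12.95 from the guild treasury, for a payoff of 20.95.

20.95 gold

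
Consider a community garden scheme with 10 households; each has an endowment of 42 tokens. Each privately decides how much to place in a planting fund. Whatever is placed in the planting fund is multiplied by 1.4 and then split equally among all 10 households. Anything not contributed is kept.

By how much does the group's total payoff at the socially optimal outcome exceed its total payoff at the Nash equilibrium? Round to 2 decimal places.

168.00 tokens

Each contributed unit returns 1.4/10 = 0.1400 to its contributor — below 1 — so contributing 0 is dominant for every player. At the Nash equilibrium everyone keeps their 42, and the group total is 10 × 42 = 420.
Each contributed unit returns 1.400 to the group as a whole (0.1400 to each of 10 players), which exceeds 1, so the social optimum is full contribution: group total = 1.400 × 420 = 588.00.
Efficiency loss = 588.00 − 420 = 168.00.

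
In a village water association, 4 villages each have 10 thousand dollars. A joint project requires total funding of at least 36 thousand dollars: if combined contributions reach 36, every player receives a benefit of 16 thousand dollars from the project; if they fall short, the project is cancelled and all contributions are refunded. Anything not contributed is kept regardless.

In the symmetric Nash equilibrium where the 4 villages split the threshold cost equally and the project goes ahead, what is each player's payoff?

17 thousand dollars

Equal share of the threshold: 36/4 = 9.
At this profile no one gains by cutting their contribution: any cut drops the total below 36, the project is cancelled, contributions are refunded, and the deviator ends with 10, which is less than 10 − 9 + 16 = 17. Contributing more than 9 just wastes the excess. So contributing exactly 9 is a best response.
Each player's payoff: 10 − 9 + 16 = 17.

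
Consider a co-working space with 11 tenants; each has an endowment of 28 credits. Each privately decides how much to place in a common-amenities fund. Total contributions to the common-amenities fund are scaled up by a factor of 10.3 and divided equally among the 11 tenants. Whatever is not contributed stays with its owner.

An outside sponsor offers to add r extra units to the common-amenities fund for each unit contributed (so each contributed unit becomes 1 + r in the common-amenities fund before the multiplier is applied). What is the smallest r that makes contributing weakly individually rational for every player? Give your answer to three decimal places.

With matching at rate r, one contributed unit becomes (1 + r) in the common-amenities fund and returns 10.3 × (1 + r) / 11 to the contributor.
Setting this equal to 1: 1 + r = 11/10.3 = 1.0680.
So the minimum matching rate is r = 1.0680 − 1 = 0.068.

0.068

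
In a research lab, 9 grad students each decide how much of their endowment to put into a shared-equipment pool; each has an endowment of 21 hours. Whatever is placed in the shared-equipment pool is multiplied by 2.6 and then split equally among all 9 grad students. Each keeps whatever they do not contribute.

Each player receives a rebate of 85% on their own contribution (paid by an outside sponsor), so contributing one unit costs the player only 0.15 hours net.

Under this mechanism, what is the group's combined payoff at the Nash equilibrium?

With the mechanism, a contributed unit returns (2.6/9) / 0.15 = 1.9259 per unit of net cost to the contributor — now above 1 — so contributing fully is weakly dominant for every player.
At the Nash equilibrium everyone contributes 21. Group total payoff = 9 × (21 × 0.85 + 2.6 × 21) = 652.05.

652.05 hours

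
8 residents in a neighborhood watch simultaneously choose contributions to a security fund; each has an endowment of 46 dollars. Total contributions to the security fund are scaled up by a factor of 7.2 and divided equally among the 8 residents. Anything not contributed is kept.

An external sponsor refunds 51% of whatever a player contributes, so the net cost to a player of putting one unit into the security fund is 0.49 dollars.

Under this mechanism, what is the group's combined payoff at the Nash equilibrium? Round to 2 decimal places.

Under the mechanism each unit contributed yields (7.2/8) / 0.49 = 1.8367 back to its contributor per unit of net cost, which exceeds 1, making full contribution the dominant choice for everyone.
At the Nash equilibrium everyone contributes 46. Group total payoff = 8 × (46 × 0.51 + 7.2 × 46) = 2837.28.

2837.28 dollars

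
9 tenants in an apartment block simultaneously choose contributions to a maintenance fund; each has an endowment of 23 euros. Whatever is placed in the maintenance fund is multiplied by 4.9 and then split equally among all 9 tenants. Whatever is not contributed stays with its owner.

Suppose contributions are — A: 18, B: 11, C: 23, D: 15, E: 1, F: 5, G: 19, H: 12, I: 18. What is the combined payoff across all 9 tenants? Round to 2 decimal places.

Total contributed: 18 + 11 + 23 + 15 + 1 + 5 + 19 + 12 + 18 = 122; total kept: 9 × 23 − 122 = 85.
The maintenance fund pays out 4.9 × 122 = 597.80 in aggregate.
Group total = 85 + 597.80 = 682.80.

682.80 euros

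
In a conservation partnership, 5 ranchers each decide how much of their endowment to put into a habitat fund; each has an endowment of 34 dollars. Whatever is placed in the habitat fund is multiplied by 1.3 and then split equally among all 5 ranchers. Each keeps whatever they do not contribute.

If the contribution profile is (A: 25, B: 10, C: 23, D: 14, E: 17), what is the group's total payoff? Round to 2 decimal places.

Total contributed: 25 + 10 + 23 + 14 + 17 = 89; total kept: 5 × 34 − 89 = 81.
The habitat fund pays out 1.3 × 89 = 115.70 in aggregate.
Group total = 81 + 115.70 = 196.70.

196.70 dollars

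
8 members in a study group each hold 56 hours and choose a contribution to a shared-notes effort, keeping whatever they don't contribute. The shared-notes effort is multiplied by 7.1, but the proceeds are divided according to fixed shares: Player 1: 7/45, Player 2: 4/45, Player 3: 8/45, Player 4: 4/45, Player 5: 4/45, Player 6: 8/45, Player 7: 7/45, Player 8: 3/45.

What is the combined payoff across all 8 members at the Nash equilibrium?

1814.40 hours

A player with share s gets back 7.1·s per unit contributed, so full contribution is dominant for anyone with s > 1/7.1 = 0.1408 and zero contribution is dominant for anyone below.
Player 1, Player 3, Player 6 and Player 7 are above the threshold, contributing 56 each; the remaining 4 contribute 0. Total contributed: 224.
The shared-notes effort pays out 7.1 × 224 = 1590.40 in total (split across the unequal shares, but the aggregate is all that matters for the group sum).
The 4 free-riders keep 56 each, adding 224. Group total = 224 + 1590.40 = 1814.40.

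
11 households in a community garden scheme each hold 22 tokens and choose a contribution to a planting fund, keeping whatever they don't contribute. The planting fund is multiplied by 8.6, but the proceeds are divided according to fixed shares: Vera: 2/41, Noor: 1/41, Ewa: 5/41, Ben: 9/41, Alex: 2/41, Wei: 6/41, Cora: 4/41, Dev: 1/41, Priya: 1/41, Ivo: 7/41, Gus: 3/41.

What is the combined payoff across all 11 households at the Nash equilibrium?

910.80 tokens

Each unit j contributes comes back to j as 8.6 × (j's share), so j prefers to contribute only if that share exceeds 1/8.6 = 0.1163; otherwise keeping the unit dominates.
The shares above 0.1163 belong to Ewa, Ben, Wei and Ivo, contributing 22 each; the remaining 7 contribute 0. Total contributed: 88.
The planting fund pays out 8.6 × 88 = 756.80 in total (split across the unequal shares, but the aggregate is all that matters for the group sum).
The 7 free-riders keep 22 each, adding 154. Group total = 154 + 756.80 = 910.80.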